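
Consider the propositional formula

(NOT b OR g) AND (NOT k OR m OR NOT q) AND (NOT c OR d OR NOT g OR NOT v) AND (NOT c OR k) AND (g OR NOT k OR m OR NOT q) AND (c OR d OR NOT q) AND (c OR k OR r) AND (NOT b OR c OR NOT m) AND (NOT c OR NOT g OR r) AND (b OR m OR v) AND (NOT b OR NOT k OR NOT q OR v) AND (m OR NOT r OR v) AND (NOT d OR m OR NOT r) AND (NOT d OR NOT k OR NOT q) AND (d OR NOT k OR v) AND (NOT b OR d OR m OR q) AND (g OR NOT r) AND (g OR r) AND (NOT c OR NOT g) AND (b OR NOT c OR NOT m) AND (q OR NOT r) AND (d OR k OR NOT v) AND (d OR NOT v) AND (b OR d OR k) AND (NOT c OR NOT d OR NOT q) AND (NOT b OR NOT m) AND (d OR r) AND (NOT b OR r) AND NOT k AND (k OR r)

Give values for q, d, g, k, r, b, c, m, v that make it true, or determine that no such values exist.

Unit clause (NOT k) forces k = False.
In (k OR r) only r is left, so r = True.
In (NOT c OR k) only NOT c is left, so c = False.
In (g OR NOT r) only g is left, so g = True.
In (q OR NOT r) only q is left, so q = True.
In (c OR d OR NOT q) only d is left, so d = True.
In (NOT d OR m OR NOT r) only m is left, so m = True.
In (NOT b OR NOT m) only NOT b is left, so b = False.
Set v = False.
All clauses satisfied.

q=T; d=T; g=T; k=F; r=T; b=F; c=F; m=T; v=F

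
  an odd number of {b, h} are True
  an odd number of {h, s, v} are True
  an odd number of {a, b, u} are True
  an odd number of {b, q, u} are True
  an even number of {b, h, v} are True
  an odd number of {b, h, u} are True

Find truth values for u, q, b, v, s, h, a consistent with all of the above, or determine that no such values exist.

u: False, q: True, b: False, v: True, s: True, h: True, a: True

{b, h}: 1 true → odd ✓
{h, s, v}: 3 true → odd ✓
{a, b, u}: 1 true → odd ✓
{b, q, u}: 1 true → odd ✓
{b, h, v}: 2 true → even ✓
{b, h, u}: 1 true → odd ✓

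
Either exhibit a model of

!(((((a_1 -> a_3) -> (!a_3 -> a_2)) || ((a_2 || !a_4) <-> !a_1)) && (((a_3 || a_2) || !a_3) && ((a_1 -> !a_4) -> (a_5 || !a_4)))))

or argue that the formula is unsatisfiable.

a_1 = False, a_2 = True, a_3 = False, a_4 = True, a_5 = False

  !(((((a_1 -> a_3) -> (!a_3 -> a_2)) || ((a_2 || !a_4) <-> !a_1)) && (((a_3 || a_2) || !a_3) && ((a_1 -> !a_4) -> (a_5 || !a_4))))) = True
    (((a_1 -> a_3) -> (!a_3 -> a_2)) || ((a_2 || !a_4) <-> !a_1)) && (((a_3 || a_2) || !a_3) && ((a_1 -> !a_4) -> (a_5 || !a_4))) = False
      ((a_1 -> a_3) -> (!a_3 -> a_2)) || ((a_2 || !a_4) <-> !a_1) = True
        (a_1 -> a_3) -> (!a_3 -> a_2) = True
          a_1 -> a_3 = True
          !a_3 -> a_2 = True
            !a_3 = True
        (a_2 || !a_4) <-> !a_1 = True
          a_2 || !a_4 = True
            !a_4 = False
          !a_1 = True
      ((a_3 || a_2) || !a_3) && ((a_1 -> !a_4) -> (a_5 || !a_4)) = False
        (a_3 || a_2) || !a_3 = True
          a_3 || a_2 = True
          !a_3 = True
        (a_1 -> !a_4) -> (a_5 || !a_4) = False
          a_1 -> !a_4 = True
            !a_4 = False
          a_5 || !a_4 = False
            !a_4 = False
The formula evaluates to True.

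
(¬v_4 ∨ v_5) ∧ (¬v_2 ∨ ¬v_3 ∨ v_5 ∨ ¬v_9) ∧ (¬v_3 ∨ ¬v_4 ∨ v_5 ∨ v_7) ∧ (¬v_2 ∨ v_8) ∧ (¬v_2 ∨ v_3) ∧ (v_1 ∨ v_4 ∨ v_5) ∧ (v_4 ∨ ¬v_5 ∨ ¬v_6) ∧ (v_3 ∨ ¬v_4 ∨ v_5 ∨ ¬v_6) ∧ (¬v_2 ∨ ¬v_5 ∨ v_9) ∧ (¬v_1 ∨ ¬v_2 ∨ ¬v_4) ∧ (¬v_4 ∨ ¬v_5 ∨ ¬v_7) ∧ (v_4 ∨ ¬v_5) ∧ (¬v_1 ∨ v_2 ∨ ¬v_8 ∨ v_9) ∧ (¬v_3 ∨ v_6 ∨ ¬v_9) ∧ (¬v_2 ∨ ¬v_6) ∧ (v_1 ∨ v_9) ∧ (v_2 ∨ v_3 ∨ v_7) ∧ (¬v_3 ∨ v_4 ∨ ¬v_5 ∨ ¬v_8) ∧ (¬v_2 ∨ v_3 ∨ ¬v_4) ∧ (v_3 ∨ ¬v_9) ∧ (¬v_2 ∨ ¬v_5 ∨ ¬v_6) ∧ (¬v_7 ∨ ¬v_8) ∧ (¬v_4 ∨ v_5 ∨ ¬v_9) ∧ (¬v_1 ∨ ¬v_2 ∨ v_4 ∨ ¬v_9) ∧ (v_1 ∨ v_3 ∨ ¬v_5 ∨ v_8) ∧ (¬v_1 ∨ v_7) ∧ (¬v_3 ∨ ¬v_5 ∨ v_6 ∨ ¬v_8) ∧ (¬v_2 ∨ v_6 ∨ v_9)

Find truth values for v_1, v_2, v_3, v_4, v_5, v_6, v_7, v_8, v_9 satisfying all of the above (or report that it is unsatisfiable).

Set v_1 = True.
  then (¬v_1 ∨ v_7) forces v_7 = True.
  then (¬v_7 ∨ ¬v_8) forces v_8 = False.
  then (¬v_2 ∨ v_8) forces v_2 = False.
Set v_3 = False.
  then (v_3 ∨ ¬v_9) forces v_9 = False.
Try v_4 = True:
  (¬v_4 ∨ v_5) forces v_5 = True.
  clause (¬v_4 ∨ ¬v_5 ∨ ¬v_7) is falsified — backtrack.
So v_4 = False.
  then (v_4 ∨ ¬v_5) forces v_5 = False.
Set v_6 = False.
All clauses satisfied.

v_1=T, v_2=F, v_3=F, v_4=F, v_5=F, v_6=F, v_7=T, v_8=F, v_9=F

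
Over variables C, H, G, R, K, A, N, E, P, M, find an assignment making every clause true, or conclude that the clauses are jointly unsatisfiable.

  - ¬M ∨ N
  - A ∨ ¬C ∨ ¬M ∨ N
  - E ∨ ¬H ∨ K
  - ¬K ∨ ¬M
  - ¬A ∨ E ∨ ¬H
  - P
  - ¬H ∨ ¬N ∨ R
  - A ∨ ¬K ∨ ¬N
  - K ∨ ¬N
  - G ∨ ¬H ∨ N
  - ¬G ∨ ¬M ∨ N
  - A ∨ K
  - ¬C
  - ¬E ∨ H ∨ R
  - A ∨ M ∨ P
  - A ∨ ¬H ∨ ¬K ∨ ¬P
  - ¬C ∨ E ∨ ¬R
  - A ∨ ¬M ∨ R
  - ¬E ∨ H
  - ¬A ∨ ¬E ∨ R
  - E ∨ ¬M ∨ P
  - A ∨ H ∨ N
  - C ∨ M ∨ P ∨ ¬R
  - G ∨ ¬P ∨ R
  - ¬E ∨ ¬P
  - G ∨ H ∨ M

Unit clause (P) forces P = True.
Unit clause (¬C) forces C = False.
In (¬E ∨ ¬P) only ¬E is left, so E = False.
Try H = True:
  (E ∨ ¬H ∨ K) forces K = True.
  (¬K ∨ ¬M) forces M = False.
  (¬A ∨ E ∨ ¬H) forces A = False.
  clause (A ∨ ¬H ∨ ¬K ∨ ¬P) is falsified — backtrack.
So H = False.
Set G = True.
Set R = False.
Set K = False.
  then (K ∨ ¬N) forces N = False.
  then (¬G ∨ ¬M ∨ N) forces M = False.
  then (A ∨ K) forces A = True.
All clauses satisfied.

C = False; H = False; G = True; R = False; K = False; A = True; N = False; E = False; P = True; M = False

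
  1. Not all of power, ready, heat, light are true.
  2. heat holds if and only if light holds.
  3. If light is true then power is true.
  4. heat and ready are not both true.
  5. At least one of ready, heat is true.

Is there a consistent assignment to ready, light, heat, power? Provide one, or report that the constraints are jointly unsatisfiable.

ready: True; light: False; heat: False; power: False

  (1) {power, ready, heat, light}: 1/4 true — not all ✓
  (2) heat=F, light=F — same ✓
  (3) light=F ⇒ power: vacuous ✓
  (4) heat=F, ready=T — not both ✓
  (5) {ready, heat}: 1 true — at least one ✓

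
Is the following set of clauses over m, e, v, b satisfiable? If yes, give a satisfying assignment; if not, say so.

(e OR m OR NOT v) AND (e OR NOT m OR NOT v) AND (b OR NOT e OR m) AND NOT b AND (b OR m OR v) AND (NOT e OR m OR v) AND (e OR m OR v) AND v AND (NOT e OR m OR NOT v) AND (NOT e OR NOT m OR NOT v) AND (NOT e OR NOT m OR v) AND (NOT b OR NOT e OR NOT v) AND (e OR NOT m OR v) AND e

Case e = True:
  (NOT b) forces b = False.
  (b OR NOT e OR m) forces m = True.
  (v) forces v = True.
  Clause (NOT e OR NOT m OR NOT v) is falsified — contradiction.
Case e = False:
  Clause (e) is falsified — contradiction.
Both cases fail, so the formula is unsatisfiable.

Unsatisfiable — no assignment works.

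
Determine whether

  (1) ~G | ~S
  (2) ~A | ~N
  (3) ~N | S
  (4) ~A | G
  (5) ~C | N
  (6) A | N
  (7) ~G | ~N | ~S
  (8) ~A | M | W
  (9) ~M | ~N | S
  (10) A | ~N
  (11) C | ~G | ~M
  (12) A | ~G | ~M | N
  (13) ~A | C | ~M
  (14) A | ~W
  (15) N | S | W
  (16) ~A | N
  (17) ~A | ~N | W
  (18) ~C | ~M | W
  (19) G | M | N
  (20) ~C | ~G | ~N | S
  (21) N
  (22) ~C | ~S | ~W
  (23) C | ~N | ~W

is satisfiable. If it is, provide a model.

Case N = True:
  (~A | ~N) forces A = False.
  Clause (A | ~N) is falsified — contradiction.
Case N = False:
  Clause (N) is falsified — contradiction.
Both cases fail, so the formula is unsatisfiable.

The formula is unsatisfiable.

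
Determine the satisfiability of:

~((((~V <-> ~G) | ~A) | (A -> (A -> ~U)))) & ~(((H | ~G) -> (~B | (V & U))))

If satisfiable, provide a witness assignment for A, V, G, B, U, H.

A: True, V: False, G: True, B: True, U: True, H: True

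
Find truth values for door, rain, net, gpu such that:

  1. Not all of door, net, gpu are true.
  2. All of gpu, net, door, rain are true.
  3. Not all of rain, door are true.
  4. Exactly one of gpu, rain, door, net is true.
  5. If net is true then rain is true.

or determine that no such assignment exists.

Case door = True:
  (2) forces gpu = True.
  Constraint (4) is violated (gpu=T, door=T) — contradiction.
Case door = False:
  Constraint (2) is violated (door=F) — contradiction.
Both cases fail — unsatisfiable.

Unsatisfiable — no assignment works.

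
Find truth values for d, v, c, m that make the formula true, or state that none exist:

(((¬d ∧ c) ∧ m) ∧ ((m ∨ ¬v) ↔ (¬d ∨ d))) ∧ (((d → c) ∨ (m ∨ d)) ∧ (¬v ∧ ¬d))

d = False, v = False, c = True, m = True

  ((¬d ∧ c) ∧ m) ∧ ((m ∨ ¬v) ↔ (¬d ∨ d)) = True
    (¬d ∧ c) ∧ m = True
      ¬d ∧ c = True
        ¬d = True
    (m ∨ ¬v) ↔ (¬d ∨ d) = True
      m ∨ ¬v = True
        ¬v = True
      ¬d ∨ d = True
        ¬d = True
  ((d → c) ∨ (m ∨ d)) ∧ (¬v ∧ ¬d) = True
    (d → c) ∨ (m ∨ d) = True
      d → c = True
      m ∨ d = True
    ¬v ∧ ¬d = True
      ¬v = True
      ¬d = True
Both conjuncts True, so the formula holds.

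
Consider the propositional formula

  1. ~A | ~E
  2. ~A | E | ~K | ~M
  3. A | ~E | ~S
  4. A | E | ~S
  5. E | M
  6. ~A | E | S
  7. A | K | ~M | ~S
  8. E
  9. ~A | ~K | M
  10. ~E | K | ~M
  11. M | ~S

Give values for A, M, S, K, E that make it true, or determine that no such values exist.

A = False, M = False, S = False, K = False, E = True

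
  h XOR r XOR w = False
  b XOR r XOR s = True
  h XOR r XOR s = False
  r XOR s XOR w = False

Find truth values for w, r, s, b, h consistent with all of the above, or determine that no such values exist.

w: False, r: False, s: False, b: True, h: False

h XOR r XOR w = F XOR F XOR F = False ✓
b XOR r XOR s = T XOR F XOR F = True ✓
h XOR r XOR s = F XOR F XOR F = False ✓
r XOR s XOR w = F XOR F XOR F = False ✓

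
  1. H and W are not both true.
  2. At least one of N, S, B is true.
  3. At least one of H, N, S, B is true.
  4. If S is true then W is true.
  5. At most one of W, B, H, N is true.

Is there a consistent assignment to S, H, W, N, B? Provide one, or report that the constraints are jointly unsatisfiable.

S = False, H = False, W = False, N = False, B = True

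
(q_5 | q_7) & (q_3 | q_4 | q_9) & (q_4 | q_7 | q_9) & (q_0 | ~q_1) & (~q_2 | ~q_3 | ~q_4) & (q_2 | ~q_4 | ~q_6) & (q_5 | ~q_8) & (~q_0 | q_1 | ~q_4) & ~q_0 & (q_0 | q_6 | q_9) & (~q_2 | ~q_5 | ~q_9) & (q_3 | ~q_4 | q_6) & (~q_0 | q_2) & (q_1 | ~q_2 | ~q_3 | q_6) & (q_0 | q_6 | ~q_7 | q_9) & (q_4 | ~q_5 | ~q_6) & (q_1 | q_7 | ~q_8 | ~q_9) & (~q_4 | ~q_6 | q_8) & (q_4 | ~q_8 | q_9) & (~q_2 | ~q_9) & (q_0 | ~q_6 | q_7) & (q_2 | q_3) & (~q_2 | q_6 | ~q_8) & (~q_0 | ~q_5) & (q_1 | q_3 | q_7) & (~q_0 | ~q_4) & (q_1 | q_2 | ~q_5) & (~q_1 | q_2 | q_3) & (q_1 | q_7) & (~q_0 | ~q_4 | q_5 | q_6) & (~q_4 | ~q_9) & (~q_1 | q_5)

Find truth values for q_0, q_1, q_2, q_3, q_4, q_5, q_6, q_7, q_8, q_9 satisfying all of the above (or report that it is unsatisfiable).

q_0=F; q_1=F; q_2=F; q_3=T; q_4=F; q_5=F; q_6=T; q_7=T; q_8=F; q_9=T

Unit clause (~q_0) forces q_0 = False.
In (q_0 | ~q_1) only ~q_1 is left, so q_1 = False.
In (q_1 | q_7) only q_7 is left, so q_7 = True.
Set q_2 = False.
  then (q_2 | q_3) forces q_3 = True.
  then (q_1 | q_2 | ~q_5) forces q_5 = False.
  then (q_5 | ~q_8) forces q_8 = False.
Set q_4 = False.
Set q_6 = True.
Set q_9 = True.
All clauses satisfied.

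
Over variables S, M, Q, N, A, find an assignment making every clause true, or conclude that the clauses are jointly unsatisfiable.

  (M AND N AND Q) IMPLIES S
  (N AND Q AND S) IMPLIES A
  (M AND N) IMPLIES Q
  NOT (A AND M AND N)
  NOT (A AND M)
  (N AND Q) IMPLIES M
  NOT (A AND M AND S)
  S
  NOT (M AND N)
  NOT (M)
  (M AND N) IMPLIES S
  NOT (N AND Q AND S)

S: True, M: False, Q: True, N: False, A: True

Unit clause (NOT M) forces M = False.
Unit clause (S) forces S = True.
Set Q = True.
  then (NOT N OR NOT Q OR NOT S) forces N = False.
Set A = True.
All clauses satisfied.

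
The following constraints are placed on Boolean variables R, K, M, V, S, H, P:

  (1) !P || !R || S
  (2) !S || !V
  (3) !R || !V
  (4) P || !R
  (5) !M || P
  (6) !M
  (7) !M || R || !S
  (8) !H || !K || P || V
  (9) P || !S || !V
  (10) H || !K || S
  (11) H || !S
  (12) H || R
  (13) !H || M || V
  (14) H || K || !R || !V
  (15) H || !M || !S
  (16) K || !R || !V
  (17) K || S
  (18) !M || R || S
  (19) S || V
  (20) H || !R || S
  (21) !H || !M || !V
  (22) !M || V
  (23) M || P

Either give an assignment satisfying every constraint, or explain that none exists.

R = False; K = True; M = False; V = True; S = False; H = True; P = True

Unit clause (!M) forces M = False.
In (M || P) only P is left, so P = True.
Try R = True:
  (!P || !R || S) forces S = True.
  (!S || !V) forces V = False.
  (H || !S) forces H = True.
  clause (!H || M || V) is falsified — backtrack.
So R = False.
  then (H || R) forces H = True.
  then (!H || M || V) forces V = True.
  then (!S || !V) forces S = False.
  then (K || S) forces K = True.
All clauses satisfied.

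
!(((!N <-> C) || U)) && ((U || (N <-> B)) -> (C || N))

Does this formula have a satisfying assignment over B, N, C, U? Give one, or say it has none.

B = True, N = False, C = False, U = False

  !(((!N <-> C) || U)) = True
    (!N <-> C) || U = False
      !N <-> C = False
        !N = True
  (U || (N <-> B)) -> (C || N) = True
    U || (N <-> B) = False
      N <-> B = False
    C || N = False
Both conjuncts True, so the formula holds.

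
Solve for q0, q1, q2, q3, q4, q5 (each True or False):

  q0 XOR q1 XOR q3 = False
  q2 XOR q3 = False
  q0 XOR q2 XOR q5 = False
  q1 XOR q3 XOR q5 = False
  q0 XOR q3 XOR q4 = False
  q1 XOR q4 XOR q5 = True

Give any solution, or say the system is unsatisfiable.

q0 = True, q1 = True, q2 = False, q3 = False, q4 = True, q5 = True

q0 XOR q1 XOR q3 = T XOR T XOR F = False ✓
q2 XOR q3 = F XOR F = False ✓
q0 XOR q2 XOR q5 = T XOR F XOR T = False ✓
q1 XOR q3 XOR q5 = T XOR F XOR T = False ✓
q0 XOR q3 XOR q4 = T XOR F XOR T = False ✓
q1 XOR q4 XOR q5 = T XOR T XOR T = True ✓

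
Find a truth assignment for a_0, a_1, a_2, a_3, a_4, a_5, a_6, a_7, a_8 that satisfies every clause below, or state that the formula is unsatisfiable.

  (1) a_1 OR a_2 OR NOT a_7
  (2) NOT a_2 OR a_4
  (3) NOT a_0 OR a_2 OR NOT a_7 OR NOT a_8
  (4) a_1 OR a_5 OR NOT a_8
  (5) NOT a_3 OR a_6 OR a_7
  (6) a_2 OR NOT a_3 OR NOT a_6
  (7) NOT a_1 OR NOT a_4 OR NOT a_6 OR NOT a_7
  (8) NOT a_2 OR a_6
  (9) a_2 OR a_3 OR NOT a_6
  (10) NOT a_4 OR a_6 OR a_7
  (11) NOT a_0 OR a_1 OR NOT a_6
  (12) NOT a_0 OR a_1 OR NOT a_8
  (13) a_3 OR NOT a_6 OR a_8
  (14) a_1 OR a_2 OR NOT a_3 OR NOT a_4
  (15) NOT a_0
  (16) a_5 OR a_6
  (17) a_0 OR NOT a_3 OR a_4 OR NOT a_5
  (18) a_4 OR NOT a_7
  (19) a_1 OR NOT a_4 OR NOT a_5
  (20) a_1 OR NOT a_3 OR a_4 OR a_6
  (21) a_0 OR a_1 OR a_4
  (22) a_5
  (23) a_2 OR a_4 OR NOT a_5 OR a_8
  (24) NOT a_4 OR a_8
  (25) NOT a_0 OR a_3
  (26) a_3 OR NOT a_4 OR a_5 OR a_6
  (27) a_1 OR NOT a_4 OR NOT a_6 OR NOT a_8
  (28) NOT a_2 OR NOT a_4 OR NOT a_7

Unit clause (NOT a_0) forces a_0 = False.
Unit clause (a_5) forces a_5 = True.
Try a_1 = False:
  (a_1 OR NOT a_4 OR NOT a_5) forces a_4 = False.
  clause (a_0 OR a_1 OR a_4) is falsified — backtrack.
So a_1 = True.
Set a_2 = True.
  then (NOT a_2 OR a_4) forces a_4 = True.
  then (NOT a_2 OR a_6) forces a_6 = True.
  then (NOT a_4 OR a_8) forces a_8 = True.
  then (NOT a_2 OR NOT a_4 OR NOT a_7) forces a_7 = False.
Set a_3 = True.
All clauses satisfied.

a_0 = False, a_1 = True, a_2 = True, a_3 = True, a_4 = True, a_5 = True, a_6 = True, a_7 = False, a_8 = True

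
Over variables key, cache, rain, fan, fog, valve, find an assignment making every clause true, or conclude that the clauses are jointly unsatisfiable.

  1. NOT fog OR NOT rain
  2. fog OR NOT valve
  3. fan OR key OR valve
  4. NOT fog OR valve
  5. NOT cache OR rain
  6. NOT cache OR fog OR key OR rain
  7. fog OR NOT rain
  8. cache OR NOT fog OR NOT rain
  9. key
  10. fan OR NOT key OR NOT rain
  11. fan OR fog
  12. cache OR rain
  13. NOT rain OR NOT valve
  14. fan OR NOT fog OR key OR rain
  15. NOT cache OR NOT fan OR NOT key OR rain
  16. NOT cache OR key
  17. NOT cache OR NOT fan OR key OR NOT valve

Unsatisfiable — no assignment works.

Case rain = True:
  (NOT fog OR NOT rain) forces fog = False.
  Clause (fog OR NOT rain) is falsified — contradiction.
Case rain = False:
  (NOT cache OR rain) forces cache = False.
  Clause (cache OR rain) is falsified — contradiction.
Both cases fail, so the formula is unsatisfiable.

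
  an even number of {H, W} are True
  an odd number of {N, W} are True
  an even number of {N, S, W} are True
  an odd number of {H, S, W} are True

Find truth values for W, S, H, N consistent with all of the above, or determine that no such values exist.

W: False, S: True, H: False, N: True

{H, W}: 0 true → even ✓
{N, W}: 1 true → odd ✓
{N, S, W}: 2 true → even ✓
{H, S, W}: 1 true → odd ✓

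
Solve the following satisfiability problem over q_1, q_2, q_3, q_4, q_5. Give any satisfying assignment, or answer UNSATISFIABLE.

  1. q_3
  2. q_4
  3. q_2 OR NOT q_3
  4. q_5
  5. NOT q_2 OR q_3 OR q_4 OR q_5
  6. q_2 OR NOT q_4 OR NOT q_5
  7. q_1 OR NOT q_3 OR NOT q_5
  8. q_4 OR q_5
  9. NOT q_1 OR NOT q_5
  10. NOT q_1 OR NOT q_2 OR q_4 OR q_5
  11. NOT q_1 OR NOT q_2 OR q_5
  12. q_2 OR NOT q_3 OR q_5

Case q_3 = True:
  (q_4) forces q_4 = True.
  (q_2 OR NOT q_3) forces q_2 = True.
  (q_5) forces q_5 = True.
  (q_1 OR NOT q_3 OR NOT q_5) forces q_1 = True.
  Clause (NOT q_1 OR NOT q_5) is falsified — contradiction.
Case q_3 = False:
  Clause (q_3) is falsified — contradiction.
Both cases fail, so the formula is unsatisfiable.

Unsatisfiable — no assignment works.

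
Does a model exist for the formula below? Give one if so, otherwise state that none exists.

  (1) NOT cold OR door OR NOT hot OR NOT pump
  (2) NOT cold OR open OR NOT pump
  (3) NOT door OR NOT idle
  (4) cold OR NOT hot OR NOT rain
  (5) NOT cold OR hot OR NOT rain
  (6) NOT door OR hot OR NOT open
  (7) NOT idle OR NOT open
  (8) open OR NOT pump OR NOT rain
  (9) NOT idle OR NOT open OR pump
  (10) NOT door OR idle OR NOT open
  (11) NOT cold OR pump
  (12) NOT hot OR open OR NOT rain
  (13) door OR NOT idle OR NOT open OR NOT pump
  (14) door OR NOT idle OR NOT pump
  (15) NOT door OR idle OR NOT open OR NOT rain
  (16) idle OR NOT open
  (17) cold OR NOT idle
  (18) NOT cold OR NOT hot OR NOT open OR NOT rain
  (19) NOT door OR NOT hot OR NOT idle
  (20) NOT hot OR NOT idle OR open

rain = True, cold = False, door = True, open = False, idle = False, pump = False, hot = False

Set rain = True.
Try cold = True:
  (NOT cold OR hot OR NOT rain) forces hot = True.
  (NOT cold OR pump) forces pump = True.
  (NOT cold OR door OR NOT hot OR NOT pump) forces door = True.
  (NOT cold OR open OR NOT pump) forces open = True.
  clause (NOT cold OR NOT hot OR NOT open OR NOT rain) is falsified — backtrack.
So cold = False.
  then (cold OR NOT hot OR NOT rain) forces hot = False.
  then (cold OR NOT idle) forces idle = False.
  then (idle OR NOT open) forces open = False.
  then (open OR NOT pump OR NOT rain) forces pump = False.
Set door = True.
All clauses satisfied.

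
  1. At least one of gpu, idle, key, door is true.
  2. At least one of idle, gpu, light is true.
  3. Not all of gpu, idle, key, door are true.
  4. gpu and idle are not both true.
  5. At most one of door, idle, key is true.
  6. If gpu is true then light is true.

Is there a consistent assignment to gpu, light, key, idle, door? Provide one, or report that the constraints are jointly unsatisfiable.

gpu: False, light: True, key: False, idle: True, door: False

  (1) {gpu, idle, key, door}: 1 true — at least one ✓
  (2) {idle, gpu, light}: 2 true — at least one ✓
  (3) {gpu, idle, key, door}: 1/4 true — not all ✓
  (4) gpu=F, idle=T — not both ✓
  (5) {door, idle, key}: 1 true — at most one ✓
  (6) gpu=F ⇒ light: vacuous ✓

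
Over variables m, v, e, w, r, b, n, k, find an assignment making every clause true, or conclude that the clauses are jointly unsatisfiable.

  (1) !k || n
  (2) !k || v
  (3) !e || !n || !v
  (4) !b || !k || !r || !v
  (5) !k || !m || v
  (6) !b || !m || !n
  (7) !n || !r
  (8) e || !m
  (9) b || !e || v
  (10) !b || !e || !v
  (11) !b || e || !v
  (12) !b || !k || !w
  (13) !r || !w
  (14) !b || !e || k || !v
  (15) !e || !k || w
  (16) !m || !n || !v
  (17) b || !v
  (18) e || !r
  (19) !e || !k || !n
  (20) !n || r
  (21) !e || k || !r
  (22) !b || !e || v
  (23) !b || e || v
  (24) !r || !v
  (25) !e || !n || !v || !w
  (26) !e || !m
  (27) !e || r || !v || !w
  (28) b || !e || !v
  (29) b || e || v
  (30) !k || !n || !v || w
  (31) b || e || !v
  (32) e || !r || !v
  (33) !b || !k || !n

Case b = True:
  If e = True:
    (!b || !e || !v) forces v = False.
    clause (!b || !e || v) is falsified.
  If e = False:
    (e || !m) forces m = False.
    (!b || e || !v) forces v = False.
    clause (!b || e || v) is falsified.
  Every sub-case reaches a contradiction.
Case b = False:
  (b || !v) forces v = False.
  (!k || v) forces k = False.
  (b || !e || v) forces e = False.
  Clause (b || e || v) is falsified — contradiction.
Both cases fail, so the formula is unsatisfiable.

Unsatisfiable — no assignment works.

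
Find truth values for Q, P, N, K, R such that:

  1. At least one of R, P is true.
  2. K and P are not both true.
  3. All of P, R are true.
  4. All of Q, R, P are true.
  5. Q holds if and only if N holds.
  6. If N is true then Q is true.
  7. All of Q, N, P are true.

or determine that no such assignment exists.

Q=T; P=T; N=T; K=F; R=T

  (1) {R, P}: 2 true — at least one ✓
  (2) K=F, P=T — not both ✓
  (3) {P, R}: all 2 true ✓
  (4) {Q, R, P}: all 3 true ✓
  (5) Q=T, N=T — same ✓
  (6) N=T ⇒ Q: T ✓
  (7) {Q, N, P}: all 3 true ✓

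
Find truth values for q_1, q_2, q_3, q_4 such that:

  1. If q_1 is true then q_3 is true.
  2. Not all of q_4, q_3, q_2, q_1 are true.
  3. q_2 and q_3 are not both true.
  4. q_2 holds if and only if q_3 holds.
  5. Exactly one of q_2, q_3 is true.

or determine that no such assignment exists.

The formula is unsatisfiable.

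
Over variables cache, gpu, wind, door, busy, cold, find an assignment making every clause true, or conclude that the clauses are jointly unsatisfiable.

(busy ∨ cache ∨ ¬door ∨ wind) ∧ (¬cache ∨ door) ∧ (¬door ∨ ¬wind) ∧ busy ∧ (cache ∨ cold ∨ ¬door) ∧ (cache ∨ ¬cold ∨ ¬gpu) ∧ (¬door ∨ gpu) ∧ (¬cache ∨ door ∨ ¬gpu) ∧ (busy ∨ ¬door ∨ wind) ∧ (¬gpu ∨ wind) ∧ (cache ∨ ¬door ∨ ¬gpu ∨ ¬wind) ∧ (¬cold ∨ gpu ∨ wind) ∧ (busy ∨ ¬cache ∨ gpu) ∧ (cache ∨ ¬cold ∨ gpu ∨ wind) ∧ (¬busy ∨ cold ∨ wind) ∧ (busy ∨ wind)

cache=F; gpu=T; wind=T; door=F; busy=T; cold=F

Unit clause (busy) forces busy = True.
Set cache = False.
Set gpu = True.
  then (cache ∨ ¬cold ∨ ¬gpu) forces cold = False.
  then (¬gpu ∨ wind) forces wind = True.
  then (cache ∨ ¬door ∨ ¬gpu ∨ ¬wind) forces door = False.
All clauses satisfied.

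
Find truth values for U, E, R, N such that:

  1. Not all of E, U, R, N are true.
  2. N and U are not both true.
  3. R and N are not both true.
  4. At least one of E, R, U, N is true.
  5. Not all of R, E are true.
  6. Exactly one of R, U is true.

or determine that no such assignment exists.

U=F, E=F, R=T, N=F

  (1) {E, U, R, N}: 1/4 true — not all ✓
  (2) N=F, U=F — not both ✓
  (3) R=T, N=F — not both ✓
  (4) {E, R, U, N}: 1 true — at least one ✓
  (5) {R, E}: 1/2 true — not all ✓
  (6) {R, U}: 1 true — exactly one ✓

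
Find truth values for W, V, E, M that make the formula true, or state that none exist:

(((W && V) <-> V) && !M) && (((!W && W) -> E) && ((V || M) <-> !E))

W: False, V: False, E: True, M: False

  ((W && V) <-> V) && !M = True
    (W && V) <-> V = True
      W && V = False
    !M = True
  ((!W && W) -> E) && ((V || M) <-> !E) = True
    (!W && W) -> E = True
      !W && W = False
        !W = True
    (V || M) <-> !E = True
      V || M = False
      !E = False
Both conjuncts True, so the formula holds.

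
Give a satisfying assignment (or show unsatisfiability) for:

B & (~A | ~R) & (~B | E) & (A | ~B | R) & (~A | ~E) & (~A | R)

A: False; B: True; E: True; R: True

Unit clause (B) forces B = True.
In (~B | E) only E is left, so E = True.
In (~A | ~E) only ~A is left, so A = False.
In (A | ~B | R) only R is left, so R = True.
Check each clause:
  (B): B holds.
  (~A | ~R): ~A holds.
  (~B | E): E holds.
  (A | ~B | R): R holds.
  (~A | ~E): ~A holds.
  (~A | R): ~A holds.
All clauses satisfied.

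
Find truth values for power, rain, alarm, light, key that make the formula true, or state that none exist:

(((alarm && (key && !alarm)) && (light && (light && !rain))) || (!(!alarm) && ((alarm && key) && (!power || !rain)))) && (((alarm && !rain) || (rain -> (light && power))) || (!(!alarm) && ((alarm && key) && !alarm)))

power = False, rain = False, alarm = True, light = True, key = True

  ((alarm && (key && !alarm)) && (light && (light && !rain))) || (!(!alarm) && ((alarm && key) && (!power || !rain))) = True
    (alarm && (key && !alarm)) && (light && (light && !rain)) = False
      alarm && (key && !alarm) = False
        key && !alarm = False
          !alarm = False
      light && (light && !rain) = True
        light && !rain = True
          !rain = True
    !(!alarm) && ((alarm && key) && (!power || !rain)) = True
      !(!alarm) = True
        !alarm = False
      (alarm && key) && (!power || !rain) = True
        alarm && key = True
        !power || !rain = True
          !power = True
          !rain = True
  ((alarm && !rain) || (rain -> (light && power))) || (!(!alarm) && ((alarm && key) && !alarm)) = True
    (alarm && !rain) || (rain -> (light && power)) = True
      alarm && !rain = True
        !rain = True
      rain -> (light && power) = True
        light && power = False
    !(!alarm) && ((alarm && key) && !alarm) = False
      !(!alarm) = True
        !alarm = False
      (alarm && key) && !alarm = False
        alarm && key = True
        !alarm = False
Both conjuncts True, so the formula holds.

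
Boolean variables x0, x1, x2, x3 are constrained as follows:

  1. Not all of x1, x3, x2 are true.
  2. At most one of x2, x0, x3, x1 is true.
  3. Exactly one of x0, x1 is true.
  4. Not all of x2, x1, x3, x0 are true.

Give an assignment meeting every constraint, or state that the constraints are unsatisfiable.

x0: False; x1: True; x2: False; x3: False

  (1) {x1, x3, x2}: 1/3 true — not all ✓
  (2) {x2, x0, x3, x1}: 1 true — at most one ✓
  (3) {x0, x1}: 1 true — exactly one ✓
  (4) {x2, x1, x3, x0}: 1/4 true — not all ✓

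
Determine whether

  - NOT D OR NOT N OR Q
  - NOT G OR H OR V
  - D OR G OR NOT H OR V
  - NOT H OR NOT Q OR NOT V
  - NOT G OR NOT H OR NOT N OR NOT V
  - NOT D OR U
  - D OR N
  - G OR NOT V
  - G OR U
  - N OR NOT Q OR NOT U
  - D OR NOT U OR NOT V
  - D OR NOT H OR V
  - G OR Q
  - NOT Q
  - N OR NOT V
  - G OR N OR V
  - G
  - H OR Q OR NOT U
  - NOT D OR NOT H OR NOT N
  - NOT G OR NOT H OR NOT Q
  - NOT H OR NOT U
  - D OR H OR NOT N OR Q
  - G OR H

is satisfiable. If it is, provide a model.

UNSATISFIABLE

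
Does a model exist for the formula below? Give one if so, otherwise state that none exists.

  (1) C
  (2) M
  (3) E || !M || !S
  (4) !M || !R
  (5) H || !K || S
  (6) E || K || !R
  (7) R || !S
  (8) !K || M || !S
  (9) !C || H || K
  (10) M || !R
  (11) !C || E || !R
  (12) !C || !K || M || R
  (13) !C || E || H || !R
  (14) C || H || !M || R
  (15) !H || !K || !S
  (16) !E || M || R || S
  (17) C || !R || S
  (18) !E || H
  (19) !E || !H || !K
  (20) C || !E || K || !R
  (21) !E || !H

S: False, C: True, M: True, K: False, H: True, R: False, E: False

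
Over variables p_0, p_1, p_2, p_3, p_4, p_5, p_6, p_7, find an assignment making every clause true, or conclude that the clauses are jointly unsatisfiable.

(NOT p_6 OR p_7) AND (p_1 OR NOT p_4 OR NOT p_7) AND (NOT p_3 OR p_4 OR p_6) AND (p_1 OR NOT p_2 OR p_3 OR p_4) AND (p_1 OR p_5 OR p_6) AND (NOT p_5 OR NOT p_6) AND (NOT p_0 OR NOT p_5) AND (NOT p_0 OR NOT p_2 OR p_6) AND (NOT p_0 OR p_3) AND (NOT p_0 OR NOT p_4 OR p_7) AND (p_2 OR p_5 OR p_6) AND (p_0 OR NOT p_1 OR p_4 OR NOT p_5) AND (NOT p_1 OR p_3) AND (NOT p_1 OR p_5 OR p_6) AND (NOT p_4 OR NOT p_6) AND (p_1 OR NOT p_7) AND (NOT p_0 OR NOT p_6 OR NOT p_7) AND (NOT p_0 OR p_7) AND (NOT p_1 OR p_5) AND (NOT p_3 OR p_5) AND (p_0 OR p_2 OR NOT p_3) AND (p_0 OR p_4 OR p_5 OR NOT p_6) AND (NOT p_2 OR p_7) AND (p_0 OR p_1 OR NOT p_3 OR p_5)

Set p_0 = False.
Set p_1 = False.
  then (p_1 OR NOT p_7) forces p_7 = False.
  then (NOT p_2 OR p_7) forces p_2 = False.
  then (NOT p_6 OR p_7) forces p_6 = False.
  then (p_1 OR p_5 OR p_6) forces p_5 = True.
  then (p_0 OR p_2 OR NOT p_3) forces p_3 = False.
Set p_4 = True.
All clauses satisfied.

p_0 = False, p_1 = False, p_2 = False, p_3 = False, p_4 = True, p_5 = True, p_6 = False, p_7 = False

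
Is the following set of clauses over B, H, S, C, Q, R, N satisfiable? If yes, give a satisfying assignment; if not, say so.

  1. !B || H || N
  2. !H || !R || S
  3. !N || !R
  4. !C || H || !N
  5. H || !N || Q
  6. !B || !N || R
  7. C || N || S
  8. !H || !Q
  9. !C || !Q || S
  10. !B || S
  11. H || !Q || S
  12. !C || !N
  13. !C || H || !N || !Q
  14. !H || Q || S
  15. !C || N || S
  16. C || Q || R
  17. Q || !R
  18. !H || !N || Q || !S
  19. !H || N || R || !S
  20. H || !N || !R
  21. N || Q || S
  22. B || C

Set B = False.
  then (B || C) forces C = True.
  then (!C || !N) forces N = False.
  then (!C || N || S) forces S = True.
Try H = True:
  (!H || !Q) forces Q = False.
  (Q || !R) forces R = False.
  clause (!H || N || R || !S) is falsified — backtrack.
So H = False.
Set Q = True.
Set R = True.
All clauses satisfied.

B = False; H = False; S = True; C = True; Q = True; R = True; N = False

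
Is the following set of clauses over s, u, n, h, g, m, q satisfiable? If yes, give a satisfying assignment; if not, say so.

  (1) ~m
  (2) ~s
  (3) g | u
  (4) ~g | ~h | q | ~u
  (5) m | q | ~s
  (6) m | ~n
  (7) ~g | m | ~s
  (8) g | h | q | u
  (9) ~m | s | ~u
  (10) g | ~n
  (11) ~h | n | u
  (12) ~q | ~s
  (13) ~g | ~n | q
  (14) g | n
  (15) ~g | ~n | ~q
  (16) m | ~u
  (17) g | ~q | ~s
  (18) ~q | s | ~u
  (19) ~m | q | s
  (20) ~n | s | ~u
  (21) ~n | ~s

Unit clause (~m) forces m = False.
Unit clause (~s) forces s = False.
In (m | ~n) only ~n is left, so n = False.
In (g | n) only g is left, so g = True.
In (m | ~u) only ~u is left, so u = False.
In (~h | n | u) only ~h is left, so h = False.
Set q = False.
All clauses satisfied.

s = False, u = False, n = False, h = False, g = True, m = False, q = False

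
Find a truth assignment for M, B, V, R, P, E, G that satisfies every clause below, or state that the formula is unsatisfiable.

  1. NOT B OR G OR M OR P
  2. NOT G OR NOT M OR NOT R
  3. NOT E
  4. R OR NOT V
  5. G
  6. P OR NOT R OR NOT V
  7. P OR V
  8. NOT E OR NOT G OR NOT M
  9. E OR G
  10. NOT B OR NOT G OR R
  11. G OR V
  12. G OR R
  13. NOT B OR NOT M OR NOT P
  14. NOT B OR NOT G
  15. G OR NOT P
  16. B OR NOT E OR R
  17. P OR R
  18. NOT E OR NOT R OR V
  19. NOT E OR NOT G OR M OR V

M=F, B=F, V=F, R=T, P=T, E=F, G=T

Unit clause (NOT E) forces E = False.
Unit clause (G) forces G = True.
In (NOT B OR NOT G) only NOT B is left, so B = False.
Set M = False.
Set V = False.
  then (P OR V) forces P = True.
Set R = True.
All clauses satisfied.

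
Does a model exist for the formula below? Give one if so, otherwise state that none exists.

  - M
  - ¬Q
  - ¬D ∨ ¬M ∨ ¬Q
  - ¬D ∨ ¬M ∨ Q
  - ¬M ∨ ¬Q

Unit clause (M) forces M = True.
Unit clause (¬Q) forces Q = False.
In (¬D ∨ ¬M ∨ Q) only ¬D is left, so D = False.
All clauses satisfied.

M=T, D=F, Q=F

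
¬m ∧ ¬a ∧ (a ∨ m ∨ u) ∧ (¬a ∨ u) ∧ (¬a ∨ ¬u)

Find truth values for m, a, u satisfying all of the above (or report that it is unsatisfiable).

Unit clause (¬m) forces m = False.
Unit clause (¬a) forces a = False.
In (a ∨ m ∨ u) only u is left, so u = True.
Check each clause:
  (¬m): ¬m holds.
  (¬a): ¬a holds.
  (a ∨ m ∨ u): u holds.
  (¬a ∨ u): ¬a holds.
  (¬a ∨ ¬u): ¬a holds.
All clauses satisfied.

m = False, a = False, u = True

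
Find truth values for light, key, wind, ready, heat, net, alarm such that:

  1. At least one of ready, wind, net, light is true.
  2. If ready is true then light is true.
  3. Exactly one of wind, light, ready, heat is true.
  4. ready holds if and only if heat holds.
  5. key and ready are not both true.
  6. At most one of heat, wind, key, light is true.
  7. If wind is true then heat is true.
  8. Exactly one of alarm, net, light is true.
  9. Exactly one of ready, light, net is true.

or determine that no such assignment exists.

light: True; key: False; wind: False; ready: False; heat: False; net: False; alarm: False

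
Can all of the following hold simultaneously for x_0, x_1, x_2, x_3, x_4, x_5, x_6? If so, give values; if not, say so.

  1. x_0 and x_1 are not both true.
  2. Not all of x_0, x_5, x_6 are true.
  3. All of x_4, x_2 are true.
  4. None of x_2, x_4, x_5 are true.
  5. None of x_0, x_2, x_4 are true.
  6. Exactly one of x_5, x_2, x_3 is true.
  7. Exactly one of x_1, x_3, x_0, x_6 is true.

Unsatisfiable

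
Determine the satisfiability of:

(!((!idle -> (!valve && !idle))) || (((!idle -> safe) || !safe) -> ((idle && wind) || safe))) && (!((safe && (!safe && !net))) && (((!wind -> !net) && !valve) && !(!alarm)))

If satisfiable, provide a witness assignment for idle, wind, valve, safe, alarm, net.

idle = False, wind = True, valve = False, safe = True, alarm = True, net = True

  !((!idle -> (!valve && !idle))) || (((!idle -> safe) || !safe) -> ((idle && wind) || safe)) = True
    !((!idle -> (!valve && !idle))) = False
      !idle -> (!valve && !idle) = True
        !idle = True
        !valve && !idle = True
          !valve = True
          !idle = True
    ((!idle -> safe) || !safe) -> ((idle && wind) || safe) = True
      (!idle -> safe) || !safe = True
        !idle -> safe = True
          !idle = True
        !safe = False
      (idle && wind) || safe = True
        idle && wind = False
  !((safe && (!safe && !net))) && (((!wind -> !net) && !valve) && !(!alarm)) = True
    !((safe && (!safe && !net))) = True
      safe && (!safe && !net) = False
        !safe && !net = False
          !safe = False
          !net = False
    ((!wind -> !net) && !valve) && !(!alarm) = True
      (!wind -> !net) && !valve = True
        !wind -> !net = True
          !wind = False
          !net = False
        !valve = True
      !(!alarm) = True
        !alarm = False
Both conjuncts True, so the formula holds.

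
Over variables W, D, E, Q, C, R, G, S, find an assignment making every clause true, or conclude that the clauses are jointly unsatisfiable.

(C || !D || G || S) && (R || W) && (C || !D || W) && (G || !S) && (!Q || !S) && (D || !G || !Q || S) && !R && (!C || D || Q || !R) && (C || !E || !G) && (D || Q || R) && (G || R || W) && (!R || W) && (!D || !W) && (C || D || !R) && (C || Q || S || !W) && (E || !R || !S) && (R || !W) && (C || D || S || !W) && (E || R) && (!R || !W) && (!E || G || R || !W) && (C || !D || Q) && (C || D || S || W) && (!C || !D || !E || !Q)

Case R = True:
  Clause (!R) is falsified — contradiction.
Case R = False:
  (R || W) forces W = True.
  Clause (R || !W) is falsified — contradiction.
Both cases fail, so the formula is unsatisfiable.

No satisfying assignment exists.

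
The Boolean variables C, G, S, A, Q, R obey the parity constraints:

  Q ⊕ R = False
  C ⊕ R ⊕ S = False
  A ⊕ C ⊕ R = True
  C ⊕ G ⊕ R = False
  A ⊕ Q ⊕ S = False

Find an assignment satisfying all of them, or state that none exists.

C = True; G = False; S = False; A = True; Q = True; R = True

Q ⊕ R = T ⊕ T = False ✓
C ⊕ R ⊕ S = T ⊕ T ⊕ F = False ✓
A ⊕ C ⊕ R = T ⊕ T ⊕ T = True ✓
C ⊕ G ⊕ R = T ⊕ F ⊕ T = False ✓
A ⊕ Q ⊕ S = T ⊕ T ⊕ F = False ✓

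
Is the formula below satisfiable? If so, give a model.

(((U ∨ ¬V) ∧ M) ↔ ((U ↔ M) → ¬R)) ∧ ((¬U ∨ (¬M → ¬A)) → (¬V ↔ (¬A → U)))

R=F; M=T; U=T; A=T; V=F

  ((U ∨ ¬V) ∧ M) ↔ ((U ↔ M) → ¬R) = True
    (U ∨ ¬V) ∧ M = True
      U ∨ ¬V = True
        ¬V = True
    (U ↔ M) → ¬R = True
      U ↔ M = True
      ¬R = True
  (¬U ∨ (¬M → ¬A)) → (¬V ↔ (¬A → U)) = True
    ¬U ∨ (¬M → ¬A) = True
      ¬U = False
      ¬M → ¬A = True
        ¬M = False
        ¬A = False
    ¬V ↔ (¬A → U) = True
      ¬V = True
      ¬A → U = True
        ¬A = False
Both conjuncts True, so the formula holds.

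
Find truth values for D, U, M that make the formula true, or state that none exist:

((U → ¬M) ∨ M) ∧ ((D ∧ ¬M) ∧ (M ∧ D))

The formula is unsatisfiable.

Case M = True: the conjunct ¬M is False.
Case M = False: the conjunct M is False.
Both cases fail — unsatisfiable.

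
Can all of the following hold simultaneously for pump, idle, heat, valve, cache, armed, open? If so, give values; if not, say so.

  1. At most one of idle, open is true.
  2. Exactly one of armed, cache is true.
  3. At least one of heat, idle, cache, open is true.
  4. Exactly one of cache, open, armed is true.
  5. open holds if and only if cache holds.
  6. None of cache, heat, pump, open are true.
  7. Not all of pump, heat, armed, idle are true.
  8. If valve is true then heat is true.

pump: False, idle: True, heat: False, valve: False, cache: False, armed: True, open: False

  (1) {idle, open}: 1 true — at most one ✓
  (2) {armed, cache}: 1 true — exactly one ✓
  (3) {heat, idle, cache, open}: 1 true — at least one ✓
  (4) {cache, open, armed}: 1 true — exactly one ✓
  (5) open=F, cache=F — same ✓
  (6) {cache, heat, pump, open}: 0 true — none ✓
  (7) {pump, heat, armed, idle}: 2/4 true — not all ✓
  (8) valve=F ⇒ heat: vacuous ✓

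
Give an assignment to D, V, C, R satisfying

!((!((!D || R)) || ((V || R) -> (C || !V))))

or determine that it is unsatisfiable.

D = False, V = True, C = False, R = False

  !((!((!D || R)) || ((V || R) -> (C || !V)))) = True
    !((!D || R)) || ((V || R) -> (C || !V)) = False
      !((!D || R)) = False
        !D || R = True
          !D = True
      (V || R) -> (C || !V) = False
        V || R = True
        C || !V = False
          !V = False
The formula evaluates to True.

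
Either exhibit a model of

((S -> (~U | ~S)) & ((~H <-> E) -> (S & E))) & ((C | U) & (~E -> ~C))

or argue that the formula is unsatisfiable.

U=F, E=T, S=T, H=F, C=T

  (S -> (~U | ~S)) & ((~H <-> E) -> (S & E)) = True
    S -> (~U | ~S) = True
      ~U | ~S = True
        ~U = True
        ~S = False
    (~H <-> E) -> (S & E) = True
      ~H <-> E = True
        ~H = True
      S & E = True
  (C | U) & (~E -> ~C) = True
    C | U = True
    ~E -> ~C = True
      ~E = False
      ~C = False
Both conjuncts True, so the formula holds.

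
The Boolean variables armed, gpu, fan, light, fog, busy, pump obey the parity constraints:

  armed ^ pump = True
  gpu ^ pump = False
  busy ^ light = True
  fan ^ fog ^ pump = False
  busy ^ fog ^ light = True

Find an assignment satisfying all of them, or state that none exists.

armed = False, gpu = True, fan = True, light = True, fog = False, busy = False, pump = True

armed ^ pump = F ^ T = True ✓
gpu ^ pump = T ^ T = False ✓
busy ^ light = F ^ T = True ✓
fan ^ fog ^ pump = T ^ F ^ T = False ✓
busy ^ fog ^ light = F ^ F ^ T = True ✓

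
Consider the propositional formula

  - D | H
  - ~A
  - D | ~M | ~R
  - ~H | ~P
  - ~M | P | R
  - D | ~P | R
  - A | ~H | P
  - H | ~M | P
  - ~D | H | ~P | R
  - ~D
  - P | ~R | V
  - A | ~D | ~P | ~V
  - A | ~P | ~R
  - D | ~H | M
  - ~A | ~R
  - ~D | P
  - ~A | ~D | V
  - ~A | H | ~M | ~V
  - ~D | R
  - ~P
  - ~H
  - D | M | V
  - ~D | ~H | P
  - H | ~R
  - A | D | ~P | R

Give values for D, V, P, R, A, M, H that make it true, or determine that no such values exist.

Case D = True:
  Clause (~D) is falsified — contradiction.
Case D = False:
  (D | H) forces H = True.
  Clause (~H) is falsified — contradiction.
Both cases fail, so the formula is unsatisfiable.

Unsatisfiable — no assignment works.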